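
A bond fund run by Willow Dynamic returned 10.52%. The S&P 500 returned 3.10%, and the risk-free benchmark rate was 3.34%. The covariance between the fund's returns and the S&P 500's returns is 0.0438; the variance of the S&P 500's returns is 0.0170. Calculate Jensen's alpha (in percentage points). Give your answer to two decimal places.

7.80

β = Cov / Var = 0.0438 / 0.0170 = 2.5765
E[R] = Rf + β(Rm − Rf) = 3.34% + 2.5765 × (3.10% − 3.34%) = 2.7216%
α = Rp − E[R] = 10.52% − 2.7216% = 7.7984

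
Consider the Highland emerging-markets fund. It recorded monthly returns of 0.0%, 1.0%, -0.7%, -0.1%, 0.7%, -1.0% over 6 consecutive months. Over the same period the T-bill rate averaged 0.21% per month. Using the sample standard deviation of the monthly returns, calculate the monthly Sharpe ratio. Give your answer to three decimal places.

μ = (0 + 1 − 0.7 − 0.1 + 0.7 − 1) / 6 = -0.10 / 6 = -0.0167%
Σ(r − μ)² = (0 − (-0.0167))² + (1 − (-0.0167))² + … = 2.9883
sample σ = √(2.9883 / 5) = √0.5977 = 0.7731%
Sharpe = (μ − rf) / σ = (-0.0167 − 0.21) / 0.7731 = -0.2267 / 0.7731 = -0.2932

-0.293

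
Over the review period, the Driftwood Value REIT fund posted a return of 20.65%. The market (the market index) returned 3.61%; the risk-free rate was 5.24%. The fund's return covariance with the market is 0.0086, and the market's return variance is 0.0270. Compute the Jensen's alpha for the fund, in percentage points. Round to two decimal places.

15.93

β = Cov / Var = 0.0086 / 0.0270 = 0.3185
E[R] = Rf + β(Rm − Rf) = 5.24% + 0.3185 × (3.61% − 5.24%) = 4.7208%
α = Rp − E[R] = 20.65% − 4.7208% = 15.9292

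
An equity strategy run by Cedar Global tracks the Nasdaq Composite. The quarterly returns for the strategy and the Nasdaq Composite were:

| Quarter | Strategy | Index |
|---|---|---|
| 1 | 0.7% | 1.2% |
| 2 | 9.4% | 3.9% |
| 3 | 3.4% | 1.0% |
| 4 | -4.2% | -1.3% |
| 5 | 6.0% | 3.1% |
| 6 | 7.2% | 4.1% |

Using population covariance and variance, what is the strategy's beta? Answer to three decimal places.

r̄p = 3.7500%,  r̄m = 2.0000%
Cov = Σ(rp − r̄p)(rm − r̄m) / 6 = 8.2467
Var(rm) = Σ(rm − r̄m)² / 6 = 3.6267
β = Cov / Var = 8.2467 / 3.6267 = 2.2739

2.274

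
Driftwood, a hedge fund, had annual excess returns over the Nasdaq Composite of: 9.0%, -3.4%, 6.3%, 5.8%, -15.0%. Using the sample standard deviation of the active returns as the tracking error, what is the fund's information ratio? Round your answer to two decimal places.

0.05

r̄ = (9 − 3.4 + 6.3 + 5.8 − 15) / 5 = 2.70 / 5 = 0.5400%
Σ(r − r̄)² = (9 − 0.5400)² + (-3.4 − 0.5400)² + … = 389.4320
sample σ = √(389.4320 / 4) = √97.3580 = 9.8670%
IR = r̄ / tracking error = 0.5400 / 9.8670 = 0.0547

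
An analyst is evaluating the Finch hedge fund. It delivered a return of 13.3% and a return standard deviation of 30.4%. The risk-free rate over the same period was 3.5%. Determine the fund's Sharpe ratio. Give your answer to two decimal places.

0.32

Sharpe = (Rp − Rf) / σp = (13.3% − 3.5%) / 30.4% = 9.80% / 30.4% = 0.3224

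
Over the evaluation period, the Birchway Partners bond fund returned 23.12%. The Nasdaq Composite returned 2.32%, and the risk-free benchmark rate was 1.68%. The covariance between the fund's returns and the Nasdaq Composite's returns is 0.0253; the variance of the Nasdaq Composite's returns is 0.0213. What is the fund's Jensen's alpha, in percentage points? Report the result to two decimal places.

β = Cov / Var = 0.0253 / 0.0213 = 1.1878
E[R] = Rf + β(Rm − Rf) = 1.68% + 1.1878 × (2.32% − 1.68%) = 2.4402%
α = Rp − E[R] = 23.12% − 2.4402% = 20.6798

20.68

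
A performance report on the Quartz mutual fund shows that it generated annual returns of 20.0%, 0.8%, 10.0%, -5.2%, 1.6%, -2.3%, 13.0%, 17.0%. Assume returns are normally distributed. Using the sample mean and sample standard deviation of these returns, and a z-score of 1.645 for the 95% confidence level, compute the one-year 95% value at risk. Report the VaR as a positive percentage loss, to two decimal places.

r̄ = (20 + 0.8 + 10 − 5.2 + 1.6 − 2.3 + 13 + 17) / 8 = 6.8625%
Sample std dev = √[616.7788 / 7] = 9.3868%
VaR = −(r̄ − z·σ) = −(6.8625 − 1.645 × 9.3868) = −(-8.5788) = 8.5788%

8.58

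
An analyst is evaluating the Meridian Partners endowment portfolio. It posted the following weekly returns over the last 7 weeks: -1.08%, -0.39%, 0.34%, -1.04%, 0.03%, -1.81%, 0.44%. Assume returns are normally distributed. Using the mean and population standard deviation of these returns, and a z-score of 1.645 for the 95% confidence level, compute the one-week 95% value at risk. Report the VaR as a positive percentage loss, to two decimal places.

r̄ = (-1.08 − 0.39 + 0.34 − 1.04 + 0.03 − 1.81 + 0.44) / 7 = -3.510 / 7 = -0.5014%
Σ(r − r̄)² = (-1.08 − (-0.5014))² + (-0.39 − (-0.5014))² + (0.34 − (-0.5014))² + … = 4.2263
σ = √[4.2263 / 7] = 0.7770%
VaR = −(r̄ − z·σ) = −(-0.5014 − 1.645 × 0.7770) = −(-1.7796) = 1.7796%

1.78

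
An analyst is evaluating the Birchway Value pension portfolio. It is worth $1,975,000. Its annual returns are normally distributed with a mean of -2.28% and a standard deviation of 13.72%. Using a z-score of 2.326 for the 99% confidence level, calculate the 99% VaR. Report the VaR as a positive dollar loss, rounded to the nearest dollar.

Return at the 99% tail: μ − z·σ = -2.28% − 2.326 × 13.72% = -2.28 − 31.91272 = -34.19272%
VaR = −(-34.19272%) × $1,975,000 = 34.19272% × $1,975,000 = $675,306

$675,306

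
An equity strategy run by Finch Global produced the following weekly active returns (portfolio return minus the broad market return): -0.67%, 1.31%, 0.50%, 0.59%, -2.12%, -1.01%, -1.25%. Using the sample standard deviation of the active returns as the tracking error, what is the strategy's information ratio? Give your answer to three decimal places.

-0.312

μ = (-0.67 + 1.31 + 0.5 + 0.59 − 2.12 − 1.01 − 1.25) / 7 = -2.650 / 7 = -0.3786%
Σ(r − μ)² = (-0.67 − (-0.3786))² + (1.31 − (-0.3786))² + … = 8.8369
sample σ = √(8.8369 / 6) = √1.4728 = 1.2136%
IR = μ / tracking error = -0.3786 / 1.2136 = -0.3120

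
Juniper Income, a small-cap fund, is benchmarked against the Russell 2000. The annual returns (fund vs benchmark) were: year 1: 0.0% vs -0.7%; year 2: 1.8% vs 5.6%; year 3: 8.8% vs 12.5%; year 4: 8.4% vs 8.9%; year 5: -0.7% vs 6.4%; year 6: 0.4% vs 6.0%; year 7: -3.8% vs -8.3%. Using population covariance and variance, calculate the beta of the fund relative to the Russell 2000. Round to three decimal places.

r̄p = 2.1286%,  r̄m = 4.3429%
Cov = Σ(rp − r̄p)(rm − r̄m) / 7 = 22.7988
Var(rm) = Σ(rm − r̄m)² / 7 = 40.1624
β = Cov / Var = 22.7988 / 40.1624 = 0.5677

0.568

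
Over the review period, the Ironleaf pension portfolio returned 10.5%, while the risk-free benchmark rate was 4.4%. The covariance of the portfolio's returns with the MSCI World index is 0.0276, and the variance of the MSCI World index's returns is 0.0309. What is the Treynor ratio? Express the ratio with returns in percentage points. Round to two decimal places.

β = Cov / Var = 0.0276 / 0.0309 = 0.8932
Treynor = (Rp − Rf) / β = (10.5% − 4.4%) / 0.8932 = 6.10 / 0.8932 = 6.8294

6.83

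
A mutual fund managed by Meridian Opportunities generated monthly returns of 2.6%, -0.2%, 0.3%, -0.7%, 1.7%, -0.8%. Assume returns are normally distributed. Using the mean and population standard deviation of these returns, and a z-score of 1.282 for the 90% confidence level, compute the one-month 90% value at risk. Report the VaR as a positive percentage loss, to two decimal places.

1.13

r̄ = (2.6 − 0.2 + 0.3 − 0.7 + 1.7 − 0.8) / 6 = 0.4833%
Σ(r − r̄)² = (2.6 − 0.4833)² + (-0.2 − 0.4833)² + … = 9.5083
σ = √[9.5083 / 6] = 1.2589%
VaR = −(r̄ − z·σ) = −(0.4833 − 1.282 × 1.2589) = −(-1.1306) = 1.1306%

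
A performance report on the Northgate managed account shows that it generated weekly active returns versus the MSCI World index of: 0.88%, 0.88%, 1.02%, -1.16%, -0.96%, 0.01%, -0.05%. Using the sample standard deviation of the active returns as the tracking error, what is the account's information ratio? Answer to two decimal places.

Mean return μ = 0.620 / 7 = 0.0886%
Σ(r − μ)² = 4.8041; sample σ = √(4.8041/6) = 0.8948%
IR = μ / tracking error = 0.0886 / 0.8948 = 0.0990

0.10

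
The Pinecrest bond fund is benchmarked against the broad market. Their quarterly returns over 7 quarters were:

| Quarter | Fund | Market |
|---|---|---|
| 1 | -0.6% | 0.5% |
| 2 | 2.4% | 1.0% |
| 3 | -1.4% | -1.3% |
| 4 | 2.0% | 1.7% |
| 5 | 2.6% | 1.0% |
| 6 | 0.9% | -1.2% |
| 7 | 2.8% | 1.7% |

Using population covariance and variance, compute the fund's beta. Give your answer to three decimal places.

r̄p = 1.2429%,  r̄m = 0.4857%
Cov = Σ(rp − r̄p)(rm − r̄m) / 7 = 1.3392
Var(rm) = Σ(rm − r̄m)² / 7 = 1.3584
β = Cov / Var = 1.3392 / 1.3584 = 0.9859

0.986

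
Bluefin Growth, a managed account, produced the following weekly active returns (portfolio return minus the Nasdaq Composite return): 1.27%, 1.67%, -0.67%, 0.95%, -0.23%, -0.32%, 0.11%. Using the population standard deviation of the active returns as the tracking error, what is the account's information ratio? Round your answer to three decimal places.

Mean return r̄ = 2.780 / 7 = 0.3971%
Σ(r − r̄)² = (1.27 − 0.3971)² + (1.67 − 0.3971)² + … = 4.8165
population σ = √(4.8165 / 7) = √0.6881 = 0.8295%
IR = r̄ / tracking error = 0.3971 / 0.8295 = 0.4787

0.479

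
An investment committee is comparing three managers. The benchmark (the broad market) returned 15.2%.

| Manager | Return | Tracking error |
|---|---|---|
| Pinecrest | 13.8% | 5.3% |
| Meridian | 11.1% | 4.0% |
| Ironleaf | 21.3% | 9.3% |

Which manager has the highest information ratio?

Pinecrest: IR = (13.8% − 15.2%) / 5.3% = -0.264
Meridian: IR = (11.1% − 15.2%) / 4.0% = -1.025
Ironleaf: IR = (21.3% − 15.2%) / 9.3% = 0.656
Highest: Ironleaf (0.656).

Ironleaf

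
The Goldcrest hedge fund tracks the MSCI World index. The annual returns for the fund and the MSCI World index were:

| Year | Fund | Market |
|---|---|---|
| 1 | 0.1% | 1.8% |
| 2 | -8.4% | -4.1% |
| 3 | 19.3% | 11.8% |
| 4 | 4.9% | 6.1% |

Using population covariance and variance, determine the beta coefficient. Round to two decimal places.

r̄p = 3.9750%,  r̄m = 3.9000%
Cov = Σ(rp − r̄p)(rm − r̄m) / 4 = 57.5600
Var(rm) = Σ(rm − r̄m)² / 4 = 33.9150
β = Cov / Var = 57.5600 / 33.9150 = 1.6972

1.70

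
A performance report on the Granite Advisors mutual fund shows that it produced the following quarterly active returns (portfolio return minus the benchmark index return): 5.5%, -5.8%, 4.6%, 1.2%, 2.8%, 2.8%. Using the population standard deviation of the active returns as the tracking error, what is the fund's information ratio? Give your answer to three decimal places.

μ = (5.5 − 5.8 + 4.6 + 1.2 + 2.8 + 2.8) / 6 = 1.8500%
Σ(r − μ)² = (5.5 − 1.8500)² + (-5.8 − 1.8500)² + (4.6 − 1.8500)² + … = 81.6350
σ = √[81.6350 / 6] = 3.6886%
IR = μ / tracking error = 1.8500 / 3.6886 = 0.5015

0.502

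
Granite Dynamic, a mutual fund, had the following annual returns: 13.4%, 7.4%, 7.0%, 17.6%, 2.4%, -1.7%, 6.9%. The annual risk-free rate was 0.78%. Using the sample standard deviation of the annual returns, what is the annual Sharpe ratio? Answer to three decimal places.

1.056

μ = (13.4 + 7.4 + 7 + 17.6 + 2.4 − 1.7 + 6.9) / 7 = 53.00 / 7 = 7.5714%
Σ(r − μ)² = (13.4 − 7.5714)² + (7.4 − 7.5714)² + … = 248.0543
sample σ = √(248.0543 / 6) = √41.3424 = 6.4298%
Sharpe = (μ − rf) / σ = (7.5714 − 0.78) / 6.4298 = 6.7914 / 6.4298 = 1.0562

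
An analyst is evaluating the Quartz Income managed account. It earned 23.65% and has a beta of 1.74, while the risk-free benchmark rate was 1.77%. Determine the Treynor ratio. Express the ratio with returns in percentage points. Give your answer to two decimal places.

12.57

Treynor = (Rp − Rf) / β = (23.65% − 1.77%) / 1.74 = 21.88 / 1.74 = 12.5747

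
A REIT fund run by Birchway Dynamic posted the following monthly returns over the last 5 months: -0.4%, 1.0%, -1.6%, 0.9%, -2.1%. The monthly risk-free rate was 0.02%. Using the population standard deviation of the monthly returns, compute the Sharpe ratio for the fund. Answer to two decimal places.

Mean return r̄ = -2.20 / 5 = -0.4400%
Σ(r − r̄)² = (-0.4 − (-0.4400))² + (1 − (-0.4400))² + … = 7.9720
population σ = √(7.9720 / 5) = √1.5944 = 1.2627%
Sharpe = (r̄ − rf) / σ = (-0.4400 − 0.02) / 1.2627 = -0.4600 / 1.2627 = -0.3643

-0.36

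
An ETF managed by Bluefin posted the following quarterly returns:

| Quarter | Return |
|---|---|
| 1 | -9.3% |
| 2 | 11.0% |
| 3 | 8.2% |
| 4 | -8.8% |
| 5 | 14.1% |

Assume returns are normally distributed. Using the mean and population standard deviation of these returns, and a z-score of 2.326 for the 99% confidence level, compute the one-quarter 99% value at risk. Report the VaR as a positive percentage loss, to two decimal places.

20.33

Mean return r̄ = 15.20 / 5 = 3.0400%
Population σ = √[Σ(r − r̄)² / 5] = √[504.7720 / 5] = √100.9544 = 10.0476%
VaR = −(r̄ − z·σ) = −(3.0400 − 2.326 × 10.0476) = −(-20.3307) = 20.3307%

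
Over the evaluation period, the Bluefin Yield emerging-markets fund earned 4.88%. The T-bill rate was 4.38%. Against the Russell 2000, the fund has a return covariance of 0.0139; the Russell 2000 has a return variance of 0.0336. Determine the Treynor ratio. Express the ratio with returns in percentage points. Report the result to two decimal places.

1.21

β = Cov / Var = 0.0139 / 0.0336 = 0.4137
Treynor = (Rp − Rf) / β = (4.88% − 4.38%) / 0.4137 = 0.50 / 0.4137 = 1.2086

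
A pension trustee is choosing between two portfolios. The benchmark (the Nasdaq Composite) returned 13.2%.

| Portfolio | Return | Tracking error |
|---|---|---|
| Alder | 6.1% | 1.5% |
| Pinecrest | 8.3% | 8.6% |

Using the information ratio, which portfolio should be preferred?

Alder: IR = (6.1% − 13.2%) / 1.5% = -4.733
Pinecrest: IR = (8.3% − 13.2%) / 8.6% = -0.570
Highest: Pinecrest (-0.570).

Pinecrest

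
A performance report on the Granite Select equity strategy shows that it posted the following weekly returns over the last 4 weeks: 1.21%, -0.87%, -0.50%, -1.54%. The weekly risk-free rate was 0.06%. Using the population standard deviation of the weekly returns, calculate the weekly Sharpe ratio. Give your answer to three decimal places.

μ = (1.21 − 0.87 − 0.5 − 1.54) / 4 = -0.4250%
Population σ = √[Σ(r − μ)² / 4] = √[4.1201 / 4] = √1.0300 = 1.0149%
Sharpe = (μ − rf) / σ = (-0.4250 − 0.06) / 1.0149 = -0.4850 / 1.0149 = -0.4779

-0.478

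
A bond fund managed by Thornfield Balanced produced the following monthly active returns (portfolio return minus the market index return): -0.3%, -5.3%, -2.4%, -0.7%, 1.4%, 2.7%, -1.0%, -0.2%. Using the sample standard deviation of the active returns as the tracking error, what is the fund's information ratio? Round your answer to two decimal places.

μ = (-0.3 − 5.3 − 2.4 − 0.7 + 1.4 + 2.7 − 1 − 0.2) / 8 = -0.7250%
Sample std dev = √[40.5150 / 7] = 2.4058%
IR = μ / tracking error = -0.7250 / 2.4058 = -0.3014

-0.30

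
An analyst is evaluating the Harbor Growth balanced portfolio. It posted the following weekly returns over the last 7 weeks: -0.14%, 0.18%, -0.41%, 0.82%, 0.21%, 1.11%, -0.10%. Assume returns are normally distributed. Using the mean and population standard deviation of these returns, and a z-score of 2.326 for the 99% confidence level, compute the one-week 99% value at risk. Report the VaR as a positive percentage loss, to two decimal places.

Mean return r̄ = 1.670 / 7 = 0.2386%
Σ(r − r̄)² = 1.7803; population σ = √(1.7803/7) = 0.5043%
VaR = −(r̄ − z·σ) = −(0.2386 − 2.326 × 0.5043) = −(-0.9344) = 0.9344%

0.93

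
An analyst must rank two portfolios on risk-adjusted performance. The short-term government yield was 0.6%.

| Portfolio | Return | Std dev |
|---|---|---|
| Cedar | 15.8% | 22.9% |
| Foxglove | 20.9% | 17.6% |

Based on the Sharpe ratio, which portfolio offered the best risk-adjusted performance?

Foxglove

Cedar: Sharpe ratio = (15.8% − 0.6%) / 22.9% = 0.664
Foxglove: Sharpe ratio = (20.9% − 0.6%) / 17.6% = 1.153
Highest: Foxglove (1.153).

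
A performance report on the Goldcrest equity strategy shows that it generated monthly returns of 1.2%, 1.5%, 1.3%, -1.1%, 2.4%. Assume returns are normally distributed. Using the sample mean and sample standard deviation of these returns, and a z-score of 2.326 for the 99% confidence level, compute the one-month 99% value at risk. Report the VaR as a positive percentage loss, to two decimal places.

1.96

r̄ = (1.2 + 1.5 + 1.3 − 1.1 + 2.4) / 5 = 5.30 / 5 = 1.0600%
Σ(r − r̄)² = (1.2 − 1.0600)² + (1.5 − 1.0600)² + … = 6.7320
sample σ = √(6.7320 / 4) = √1.6830 = 1.2973%
VaR = −(r̄ − z·σ) = −(1.0600 − 2.326 × 1.2973) = −(-1.9575) = 1.9575%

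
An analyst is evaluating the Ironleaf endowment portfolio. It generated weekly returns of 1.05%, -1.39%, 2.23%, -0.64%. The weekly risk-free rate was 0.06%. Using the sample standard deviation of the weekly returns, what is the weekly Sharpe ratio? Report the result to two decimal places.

μ = (1.05 − 1.39 + 2.23 − 0.64) / 4 = 1.250 / 4 = 0.3125%
Σ(r − μ)² = 8.0265; sample σ = √(8.0265/3) = 1.6357%
Sharpe = (μ − rf) / σ = (0.3125 − 0.06) / 1.6357 = 0.2525 / 1.6357 = 0.1544

0.15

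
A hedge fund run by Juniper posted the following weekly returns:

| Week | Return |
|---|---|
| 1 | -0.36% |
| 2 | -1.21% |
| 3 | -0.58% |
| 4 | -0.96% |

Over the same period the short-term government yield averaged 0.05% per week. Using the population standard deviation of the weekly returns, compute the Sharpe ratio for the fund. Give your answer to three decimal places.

-2.513

μ = (-0.36 − 1.21 − 0.58 − 0.96) / 4 = -0.7775%
Population std dev = √[0.4337 / 4] = 0.3293%
Sharpe = (μ − rf) / σ = (-0.7775 − 0.05) / 0.3293 = -0.8275 / 0.3293 = -2.5129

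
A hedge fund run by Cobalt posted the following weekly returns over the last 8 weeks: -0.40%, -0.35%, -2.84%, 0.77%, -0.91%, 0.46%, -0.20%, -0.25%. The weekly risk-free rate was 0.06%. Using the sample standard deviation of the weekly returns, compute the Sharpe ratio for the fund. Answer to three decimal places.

-0.481

r̄ = (-0.4 − 0.35 − 2.84 + 0.77 − 0.91 + 0.46 − 0.2 − 0.25) / 8 = -3.720 / 8 = -0.4650%
Sample std dev = √[8.3534 / 7] = 1.0924%
Sharpe = (r̄ − rf) / σ = (-0.4650 − 0.06) / 1.0924 = -0.5250 / 1.0924 = -0.4806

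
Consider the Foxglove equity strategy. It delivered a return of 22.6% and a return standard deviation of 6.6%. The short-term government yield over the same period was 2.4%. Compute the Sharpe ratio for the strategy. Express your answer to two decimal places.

3.06

Sharpe = (Rp − Rf) / σp = (22.6% − 2.4%) / 6.6% = 20.20% / 6.6% = 3.0606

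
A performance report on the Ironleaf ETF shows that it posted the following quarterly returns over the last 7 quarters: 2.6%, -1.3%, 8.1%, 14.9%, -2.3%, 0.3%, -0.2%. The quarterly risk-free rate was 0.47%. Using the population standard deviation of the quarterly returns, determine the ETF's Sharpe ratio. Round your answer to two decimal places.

0.47

r̄ = (2.6 − 1.3 + 8.1 + 14.9 − 2.3 + 0.3 − 0.2) / 7 = 3.1571%
Σ(r − r̄)² = (2.6 − 3.1571)² + (-1.3 − 3.1571)² + … = 231.7171
σ = √[231.7171 / 7] = 5.7535%
Sharpe = (r̄ − rf) / σ = (3.1571 − 0.47) / 5.7535 = 2.6871 / 5.7535 = 0.4670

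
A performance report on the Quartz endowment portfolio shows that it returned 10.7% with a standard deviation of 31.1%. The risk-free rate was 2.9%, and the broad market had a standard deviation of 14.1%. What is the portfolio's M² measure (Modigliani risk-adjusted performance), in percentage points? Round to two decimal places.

Sharpe = (Rp − Rf) / σp = (10.7% − 2.9%) / 31.1% = 0.2508
M² = Rf + Sharpe × σm = 2.9% + 0.2508 × 14.1% = 6.4363%

6.44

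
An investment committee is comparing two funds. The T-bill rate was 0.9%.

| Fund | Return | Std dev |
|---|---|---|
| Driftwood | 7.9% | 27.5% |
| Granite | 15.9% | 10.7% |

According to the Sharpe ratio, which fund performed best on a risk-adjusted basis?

Granite

Driftwood: Sharpe ratio = (7.9% − 0.9%) / 27.5% = 0.255
Granite: Sharpe ratio = (15.9% − 0.9%) / 10.7% = 1.402
Highest: Granite (1.402).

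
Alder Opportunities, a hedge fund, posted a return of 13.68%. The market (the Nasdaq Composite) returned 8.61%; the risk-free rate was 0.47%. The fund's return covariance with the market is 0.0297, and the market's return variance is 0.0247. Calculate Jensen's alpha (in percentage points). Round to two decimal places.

3.42

β = Cov / Var = 0.0297 / 0.0247 = 1.2024
E[R] = Rf + β(Rm − Rf) = 0.47% + 1.2024 × (8.61% − 0.47%) = 10.2575%
α = Rp − E[R] = 13.68% − 10.2575% = 3.4225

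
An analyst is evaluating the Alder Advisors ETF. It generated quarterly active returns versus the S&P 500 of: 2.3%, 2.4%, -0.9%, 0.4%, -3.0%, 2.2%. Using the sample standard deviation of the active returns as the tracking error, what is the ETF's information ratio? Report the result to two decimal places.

μ = (2.3 + 2.4 − 0.9 + 0.4 − 3 + 2.2) / 6 = 0.5667%
Σ(r − μ)² = (2.3 − 0.5667)² + (2.4 − 0.5667)² + (-0.9 − 0.5667)² + … = 23.9333
sample σ = √(23.9333 / 5) = √4.7867 = 2.1879%
IR = μ / tracking error = 0.5667 / 2.1879 = 0.2590

0.26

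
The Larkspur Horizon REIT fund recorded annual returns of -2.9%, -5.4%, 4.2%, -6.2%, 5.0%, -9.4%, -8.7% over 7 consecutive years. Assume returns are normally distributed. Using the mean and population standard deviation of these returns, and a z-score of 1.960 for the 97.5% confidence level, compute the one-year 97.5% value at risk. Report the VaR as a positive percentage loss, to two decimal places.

r̄ = (-2.9 − 5.4 + 4.2 − 6.2 + 5 − 9.4 − 8.7) / 7 = -23.40 / 7 = -3.3429%
Σ(r − r̄)² = (-2.9 − (-3.3429))² + (-5.4 − (-3.3429))² + … = 204.4771
σ = √[204.4771 / 7] = 5.4047%
VaR = −(r̄ − z·σ) = −(-3.3429 − 1.960 × 5.4047) = −(-13.9361) = 13.9361%

13.94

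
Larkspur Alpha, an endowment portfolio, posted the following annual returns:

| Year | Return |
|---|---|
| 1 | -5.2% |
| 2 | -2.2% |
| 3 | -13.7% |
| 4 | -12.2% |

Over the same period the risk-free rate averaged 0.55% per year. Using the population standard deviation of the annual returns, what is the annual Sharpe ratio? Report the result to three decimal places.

-1.859

Mean return μ = -33.30 / 4 = -8.3250%
Population std dev = √[91.1875 / 4] = 4.7746%
Sharpe = (μ − rf) / σ = (-8.3250 − 0.55) / 4.7746 = -8.8750 / 4.7746 = -1.8588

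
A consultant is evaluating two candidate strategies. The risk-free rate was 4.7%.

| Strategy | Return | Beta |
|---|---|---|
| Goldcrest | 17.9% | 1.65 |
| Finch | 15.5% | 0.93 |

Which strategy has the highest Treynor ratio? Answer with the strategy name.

Goldcrest: Treynor = (17.9% − 4.7%) / 1.65 = 8.000
Finch: Treynor = (15.5% − 4.7%) / 0.93 = 11.613
Highest: Finch (11.613).

Finch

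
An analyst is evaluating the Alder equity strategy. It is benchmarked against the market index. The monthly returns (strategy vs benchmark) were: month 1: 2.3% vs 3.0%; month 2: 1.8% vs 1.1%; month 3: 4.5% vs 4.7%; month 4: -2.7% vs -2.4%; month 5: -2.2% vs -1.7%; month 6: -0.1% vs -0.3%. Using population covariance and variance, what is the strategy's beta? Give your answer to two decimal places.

1.00

r̄p = 0.6000%,  r̄m = 0.7333%
Cov = Σ(rp − r̄p)(rm − r̄m) / 6 = 6.2733
Var(rm) = Σ(rm − r̄m)² / 6 = 6.3022
β = Cov / Var = 6.2733 / 6.3022 = 0.9954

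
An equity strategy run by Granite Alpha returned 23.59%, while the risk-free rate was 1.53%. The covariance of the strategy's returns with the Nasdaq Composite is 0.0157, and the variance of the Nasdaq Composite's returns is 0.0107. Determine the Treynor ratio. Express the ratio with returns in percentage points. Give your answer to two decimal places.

β = Cov / Var = 0.0157 / 0.0107 = 1.4673
Treynor = (Rp − Rf) / β = (23.59% − 1.53%) / 1.4673 = 22.06 / 1.4673 = 15.0344

15.03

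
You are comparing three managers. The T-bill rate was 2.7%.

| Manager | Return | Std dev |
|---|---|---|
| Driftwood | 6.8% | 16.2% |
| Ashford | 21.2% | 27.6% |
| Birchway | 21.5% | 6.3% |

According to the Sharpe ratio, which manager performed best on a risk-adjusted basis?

Birchway

Driftwood: Sharpe ratio = (6.8% − 2.7%) / 16.2% = 0.253
Ashford: Sharpe ratio = (21.2% − 2.7%) / 27.6% = 0.670
Birchway: Sharpe ratio = (21.5% − 2.7%) / 6.3% = 2.984
Highest: Birchway (2.984).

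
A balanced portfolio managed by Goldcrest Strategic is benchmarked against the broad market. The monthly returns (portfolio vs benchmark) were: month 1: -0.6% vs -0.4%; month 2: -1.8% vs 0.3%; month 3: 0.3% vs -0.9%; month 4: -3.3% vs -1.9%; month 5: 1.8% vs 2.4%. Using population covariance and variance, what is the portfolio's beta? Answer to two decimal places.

r̄p = -0.7200%,  r̄m = -0.1000%
Cov = Σ(rp − r̄p)(rm − r̄m) / 5 = 1.9320
Var(rm) = Σ(rm − r̄m)² / 5 = 2.0760
β = Cov / Var = 1.9320 / 2.0760 = 0.9306

0.93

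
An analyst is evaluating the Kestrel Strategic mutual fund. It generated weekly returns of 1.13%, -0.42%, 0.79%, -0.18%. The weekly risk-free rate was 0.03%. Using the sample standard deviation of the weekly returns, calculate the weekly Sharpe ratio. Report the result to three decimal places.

Mean return r̄ = 1.320 / 4 = 0.3300%
Σ(r − r̄)² = (1.13 − 0.3300)² + (-0.42 − 0.3300)² + (0.79 − 0.3300)² + … = 1.6742
σ = √[1.6742 / 3] = 0.7470%
Sharpe = (r̄ − rf) / σ = (0.3300 − 0.03) / 0.7470 = 0.3000 / 0.7470 = 0.4016

0.402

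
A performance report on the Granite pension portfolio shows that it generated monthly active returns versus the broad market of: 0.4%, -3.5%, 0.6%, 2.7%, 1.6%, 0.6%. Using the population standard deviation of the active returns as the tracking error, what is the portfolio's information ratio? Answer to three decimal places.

0.209

Mean return r̄ = 2.40 / 6 = 0.4000%
Σ(r − r̄)² = (0.4 − 0.4000)² + (-3.5 − 0.4000)² + … = 22.0200
σ = √[22.0200 / 6] = 1.9157%
IR = r̄ / tracking error = 0.4000 / 1.9157 = 0.2088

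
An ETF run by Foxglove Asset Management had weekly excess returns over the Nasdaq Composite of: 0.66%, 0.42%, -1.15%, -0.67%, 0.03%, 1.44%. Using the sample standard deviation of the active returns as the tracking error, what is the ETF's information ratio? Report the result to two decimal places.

0.13

r̄ = (0.66 + 0.42 − 1.15 − 0.67 + 0.03 + 1.44) / 6 = 0.1217%
Σ(r − r̄)² = 4.3691; sample σ = √(4.3691/5) = 0.9348%
IR = r̄ / tracking error = 0.1217 / 0.9348 = 0.1302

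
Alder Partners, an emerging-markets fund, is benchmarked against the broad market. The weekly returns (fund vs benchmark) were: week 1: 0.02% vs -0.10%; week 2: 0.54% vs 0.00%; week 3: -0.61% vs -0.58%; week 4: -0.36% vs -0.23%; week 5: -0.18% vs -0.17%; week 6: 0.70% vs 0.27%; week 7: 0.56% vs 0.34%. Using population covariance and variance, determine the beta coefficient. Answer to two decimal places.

r̄p = 0.0957%,  r̄m = -0.0671%
Cov = Σ(rp − r̄p)(rm − r̄m) / 7 = 0.1271
Var(rm) = Σ(rm − r̄m)² / 7 = 0.0836
β = Cov / Var = 0.1271 / 0.0836 = 1.5203

1.52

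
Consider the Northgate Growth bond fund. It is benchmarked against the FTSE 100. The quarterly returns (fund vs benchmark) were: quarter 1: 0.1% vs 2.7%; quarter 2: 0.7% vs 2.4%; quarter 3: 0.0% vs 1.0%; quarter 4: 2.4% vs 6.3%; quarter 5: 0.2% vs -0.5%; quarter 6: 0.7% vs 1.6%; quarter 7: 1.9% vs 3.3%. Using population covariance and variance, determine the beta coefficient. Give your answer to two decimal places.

0.37

r̄p = 0.8571%,  r̄m = 2.4000%
Cov = Σ(rp − r̄p)(rm − r̄m) / 7 = 1.4229
Var(rm) = Σ(rm − r̄m)² / 7 = 3.8743
β = Cov / Var = 1.4229 / 3.8743 = 0.3673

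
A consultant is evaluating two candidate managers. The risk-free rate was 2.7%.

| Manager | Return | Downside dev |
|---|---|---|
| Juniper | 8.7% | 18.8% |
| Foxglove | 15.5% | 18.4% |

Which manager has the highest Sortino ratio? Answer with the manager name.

Juniper: Sortino ratio = (8.7% − 2.7%) / 18.8% = 0.319
Foxglove: Sortino ratio = (15.5% − 2.7%) / 18.4% = 0.696
Highest: Foxglove (0.696).

Foxglove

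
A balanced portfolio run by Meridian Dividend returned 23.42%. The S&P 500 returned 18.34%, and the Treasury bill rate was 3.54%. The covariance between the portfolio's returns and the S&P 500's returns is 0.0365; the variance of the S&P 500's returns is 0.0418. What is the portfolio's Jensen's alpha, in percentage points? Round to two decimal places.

6.96

β = Cov / Var = 0.0365 / 0.0418 = 0.8732
E[R] = Rf + β(Rm − Rf) = 3.54% + 0.8732 × (18.34% − 3.54%) = 16.4634%
α = Rp − E[R] = 23.42% − 16.4634% = 6.9566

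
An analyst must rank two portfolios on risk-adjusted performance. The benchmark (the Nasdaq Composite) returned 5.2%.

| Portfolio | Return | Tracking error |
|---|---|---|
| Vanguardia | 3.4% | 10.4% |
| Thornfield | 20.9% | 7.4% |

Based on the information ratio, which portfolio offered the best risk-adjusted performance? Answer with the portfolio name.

Thornfield

Vanguardia: IR = (3.4% − 5.2%) / 10.4% = -0.173
Thornfield: IR = (20.9% − 5.2%) / 7.4% = 2.122
Highest: Thornfield (2.122).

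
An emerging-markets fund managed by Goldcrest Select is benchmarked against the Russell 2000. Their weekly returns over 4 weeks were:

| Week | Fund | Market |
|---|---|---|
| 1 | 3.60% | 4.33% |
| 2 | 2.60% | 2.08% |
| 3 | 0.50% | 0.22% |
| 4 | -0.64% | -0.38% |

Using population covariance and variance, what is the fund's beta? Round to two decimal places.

0.88

r̄p = 1.5150%,  r̄m = 1.5625%
Cov = Σ(rp − r̄p)(rm − r̄m) / 4 = 2.9701
Var(rm) = Σ(rm − r̄m)² / 4 = 3.3756
β = Cov / Var = 2.9701 / 3.3756 = 0.8799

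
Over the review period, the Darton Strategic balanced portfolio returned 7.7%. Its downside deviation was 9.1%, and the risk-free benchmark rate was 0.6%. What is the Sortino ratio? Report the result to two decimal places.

0.78

Sortino = (Rp − Rf) / σd = (7.7% − 0.6%) / 9.1% = 7.10% / 9.1% = 0.7802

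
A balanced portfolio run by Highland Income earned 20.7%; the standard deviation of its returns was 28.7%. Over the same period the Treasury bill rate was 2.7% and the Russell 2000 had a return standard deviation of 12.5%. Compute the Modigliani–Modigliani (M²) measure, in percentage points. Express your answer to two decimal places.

10.54

Sharpe = (Rp − Rf) / σp = (20.7% − 2.7%) / 28.7% = 0.6272
M² = Rf + Sharpe × σm = 2.7% + 0.6272 × 12.5% = 10.5400%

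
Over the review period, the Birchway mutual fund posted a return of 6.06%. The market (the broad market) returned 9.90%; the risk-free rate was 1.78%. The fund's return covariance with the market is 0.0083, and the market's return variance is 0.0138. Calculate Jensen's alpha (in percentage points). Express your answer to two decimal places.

β = Cov / Var = 0.0083 / 0.0138 = 0.6014
E[R] = Rf + β(Rm − Rf) = 1.78% + 0.6014 × (9.90% − 1.78%) = 6.6634%
α = Rp − E[R] = 6.06% − 6.6634% = -0.6034

-0.60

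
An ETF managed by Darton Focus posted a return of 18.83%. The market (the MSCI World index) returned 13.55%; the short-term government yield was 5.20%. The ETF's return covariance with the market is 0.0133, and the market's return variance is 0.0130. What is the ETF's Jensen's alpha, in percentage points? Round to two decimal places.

5.09

β = Cov / Var = 0.0133 / 0.0130 = 1.0231
E[R] = Rf + β(Rm − Rf) = 5.20% + 1.0231 × (13.55% − 5.20%) = 13.7429%
α = Rp − E[R] = 18.83% − 13.7429% = 5.0871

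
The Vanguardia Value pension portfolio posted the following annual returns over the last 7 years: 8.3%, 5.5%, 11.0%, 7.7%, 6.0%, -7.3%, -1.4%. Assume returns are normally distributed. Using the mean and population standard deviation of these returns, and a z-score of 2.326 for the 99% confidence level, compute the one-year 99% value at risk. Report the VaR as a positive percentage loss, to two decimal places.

9.47

r̄ = (8.3 + 5.5 + 11 + 7.7 + 6 − 7.3 − 1.4) / 7 = 29.80 / 7 = 4.2571%
Σ(r − r̄)² = (8.3 − 4.2571)² + (5.5 − 4.2571)² + … = 243.8171
population σ = √(243.8171 / 7) = √34.8310 = 5.9018%
VaR = −(r̄ − z·σ) = −(4.2571 − 2.326 × 5.9018) = −(-9.4705) = 9.4705%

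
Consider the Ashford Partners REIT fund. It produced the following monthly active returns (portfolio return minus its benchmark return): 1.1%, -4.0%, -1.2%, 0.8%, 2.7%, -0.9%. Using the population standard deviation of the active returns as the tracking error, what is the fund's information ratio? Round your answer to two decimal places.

μ = (1.1 − 4 − 1.2 + 0.8 + 2.7 − 0.9) / 6 = -1.50 / 6 = -0.2500%
Population std dev = √[27.0150 / 6] = 2.1219%
IR = μ / tracking error = -0.2500 / 2.1219 = -0.1178

-0.12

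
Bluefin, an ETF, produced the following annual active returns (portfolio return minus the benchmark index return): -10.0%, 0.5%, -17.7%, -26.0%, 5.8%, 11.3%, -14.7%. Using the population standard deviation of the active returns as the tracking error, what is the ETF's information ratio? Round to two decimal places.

-0.58

r̄ = (-10 + 0.5 − 17.7 − 26 + 5.8 + 11.3 − 14.7) / 7 = -7.2571%
Population σ = √[Σ(r − r̄)² / 7] = √[1098.2971 / 7] = √156.8996 = 12.5260%
IR = r̄ / tracking error = -7.2571 / 12.5260 = -0.5794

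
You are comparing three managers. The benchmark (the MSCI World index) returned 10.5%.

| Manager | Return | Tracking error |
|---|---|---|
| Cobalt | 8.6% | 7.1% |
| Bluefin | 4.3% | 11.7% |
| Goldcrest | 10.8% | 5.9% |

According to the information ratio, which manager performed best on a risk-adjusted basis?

Cobalt: IR = (8.6% − 10.5%) / 7.1% = -0.268
Bluefin: IR = (4.3% − 10.5%) / 11.7% = -0.530
Goldcrest: IR = (10.8% − 10.5%) / 5.9% = 0.051
Highest: Goldcrest (0.051).

Goldcrest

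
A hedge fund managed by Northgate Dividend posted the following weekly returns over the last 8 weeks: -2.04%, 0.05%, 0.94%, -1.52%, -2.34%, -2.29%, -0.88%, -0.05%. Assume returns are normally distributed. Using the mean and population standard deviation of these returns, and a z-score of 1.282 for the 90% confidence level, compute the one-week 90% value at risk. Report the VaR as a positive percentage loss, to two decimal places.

2.49

r̄ = (-2.04 + 0.05 + 0.94 − 1.52 − 2.34 − 2.29 − 0.88 − 0.05) / 8 = -8.130 / 8 = -1.0163%
Σ(r − r̄)² = 10.5926; population σ = √(10.5926/8) = 1.1507%
VaR = −(r̄ − z·σ) = −(-1.0163 − 1.282 × 1.1507) = −(-2.4915) = 2.4915%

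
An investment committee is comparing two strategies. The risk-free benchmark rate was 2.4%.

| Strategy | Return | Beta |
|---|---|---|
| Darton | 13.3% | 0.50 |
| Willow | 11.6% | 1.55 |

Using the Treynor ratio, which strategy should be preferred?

Darton

Darton: Treynor = (13.3% − 2.4%) / 0.50 = 21.800
Willow: Treynor = (11.6% − 2.4%) / 1.55 = 5.935
Highest: Darton (21.800).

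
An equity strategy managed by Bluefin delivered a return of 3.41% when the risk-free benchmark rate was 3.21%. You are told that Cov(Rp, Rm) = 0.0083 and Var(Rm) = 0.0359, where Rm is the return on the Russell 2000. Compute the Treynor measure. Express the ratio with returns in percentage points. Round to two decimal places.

0.87

β = Cov / Var = 0.0083 / 0.0359 = 0.2312
Treynor = (Rp − Rf) / β = (3.41% − 3.21%) / 0.2312 = 0.20 / 0.2312 = 0.8651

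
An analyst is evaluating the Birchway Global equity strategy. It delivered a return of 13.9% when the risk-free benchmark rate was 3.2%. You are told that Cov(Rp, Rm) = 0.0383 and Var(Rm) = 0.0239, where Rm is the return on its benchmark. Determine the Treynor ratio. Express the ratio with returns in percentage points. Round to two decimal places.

β = Cov / Var = 0.0383 / 0.0239 = 1.6025
Treynor = (Rp − Rf) / β = (13.9% − 3.2%) / 1.6025 = 10.70 / 1.6025 = 6.6771

6.68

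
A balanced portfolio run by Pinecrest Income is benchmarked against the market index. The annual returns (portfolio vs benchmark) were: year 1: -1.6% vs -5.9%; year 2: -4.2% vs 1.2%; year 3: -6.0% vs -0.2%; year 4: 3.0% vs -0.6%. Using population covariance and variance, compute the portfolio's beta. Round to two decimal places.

r̄p = -2.2000%,  r̄m = -1.3750%
Cov = Σ(rp − r̄p)(rm − r̄m) / 4 = -2.0750
Var(rm) = Σ(rm − r̄m)² / 4 = 7.2719
β = Cov / Var = -2.0750 / 7.2719 = -0.2853

-0.29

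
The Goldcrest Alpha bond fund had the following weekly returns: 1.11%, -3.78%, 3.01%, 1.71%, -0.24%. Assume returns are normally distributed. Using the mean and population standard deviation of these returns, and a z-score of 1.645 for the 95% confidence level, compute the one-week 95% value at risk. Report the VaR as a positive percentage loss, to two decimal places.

Mean return μ = 1.810 / 5 = 0.3620%
Population std dev = √[26.9071 / 5] = 2.3198%
VaR = −(μ − z·σ) = −(0.3620 − 1.645 × 2.3198) = −(-3.4541) = 3.4541%

3.45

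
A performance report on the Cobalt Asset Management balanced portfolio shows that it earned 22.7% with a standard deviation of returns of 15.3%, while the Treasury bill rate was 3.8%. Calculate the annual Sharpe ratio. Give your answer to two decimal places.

Sharpe = (Rp − Rf) / σp = (22.7% − 3.8%) / 15.3% = 18.90% / 15.3% = 1.2353

1.24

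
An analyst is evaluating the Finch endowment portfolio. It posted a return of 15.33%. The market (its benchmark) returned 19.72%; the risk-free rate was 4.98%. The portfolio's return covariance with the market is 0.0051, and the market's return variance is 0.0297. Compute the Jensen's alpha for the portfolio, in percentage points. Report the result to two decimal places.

β = Cov / Var = 0.0051 / 0.0297 = 0.1717
E[R] = Rf + β(Rm − Rf) = 4.98% + 0.1717 × (19.72% − 4.98%) = 7.5109%
α = Rp − E[R] = 15.33% − 7.5109% = 7.8191

7.82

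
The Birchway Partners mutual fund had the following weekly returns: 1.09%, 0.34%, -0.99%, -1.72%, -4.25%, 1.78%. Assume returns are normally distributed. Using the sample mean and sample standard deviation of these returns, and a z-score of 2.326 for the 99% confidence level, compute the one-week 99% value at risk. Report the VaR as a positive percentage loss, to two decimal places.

5.73

r̄ = (1.09 + 0.34 − 0.99 − 1.72 − 4.25 + 1.78) / 6 = -0.6250%
Σ(r − r̄)² = (1.09 − (-0.6250))² + (0.34 − (-0.6250))² + … = 24.1294
σ = √[24.1294 / 5] = 2.1968%
VaR = −(r̄ − z·σ) = −(-0.6250 − 2.326 × 2.1968) = −(-5.7348) = 5.7348%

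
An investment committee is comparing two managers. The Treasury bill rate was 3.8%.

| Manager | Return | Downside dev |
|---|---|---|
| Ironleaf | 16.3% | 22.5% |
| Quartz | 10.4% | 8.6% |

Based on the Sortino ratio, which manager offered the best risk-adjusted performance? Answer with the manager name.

Ironleaf: Sortino ratio = (16.3% − 3.8%) / 22.5% = 0.556
Quartz: Sortino ratio = (10.4% − 3.8%) / 8.6% = 0.767
Highest: Quartz (0.767).

Quartz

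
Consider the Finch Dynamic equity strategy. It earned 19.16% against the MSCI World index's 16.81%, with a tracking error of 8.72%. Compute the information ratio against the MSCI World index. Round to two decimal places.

IR = (Rp − Rb) / TE = (19.16% − 16.81%) / 8.72% = 2.35% / 8.72% = 0.2695

0.27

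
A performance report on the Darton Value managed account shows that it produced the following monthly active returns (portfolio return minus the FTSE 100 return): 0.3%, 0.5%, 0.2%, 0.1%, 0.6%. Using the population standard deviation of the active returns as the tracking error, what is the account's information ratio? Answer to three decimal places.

1.833

r̄ = (0.3 + 0.5 + 0.2 + 0.1 + 0.6) / 5 = 1.70 / 5 = 0.3400%
Σ(r − r̄)² = 0.1720; population σ = √(0.1720/5) = 0.1855%
IR = r̄ / tracking error = 0.3400 / 0.1855 = 1.8329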